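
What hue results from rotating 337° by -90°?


New hue = (H + rotation) mod 360
New hue = (337 -90) mod 360
= 247 mod 360
= 247°


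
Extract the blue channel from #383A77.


Color: #383A77
R = 38 = 56
G = 3A = 58
B = 77 = 119
Blue = 119


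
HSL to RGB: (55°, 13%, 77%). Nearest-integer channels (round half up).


H=55°, S=0.13, L=0.77
C = (1-|2L-1|)×S = (1-|0.54|)×0.13 = 0.0598
H' = H/60 = 55/60 ≈ 0.9167; X = C×(1-|H' mod 2 - 1|) ≈ 0.0548
m = L - C/2 = 0.77 - 0.0299 = 0.7401
Sector ⌊H'⌋ = 0 → (R',G',B') = (0.0598, ≈0.0548, 0.0)
RGB = ((R'+m)×255, (G'+m)×255, (B'+m)×255) = (203.9745, 202.70375, 188.7255)
Round half up → RGB(204, 203, 189)


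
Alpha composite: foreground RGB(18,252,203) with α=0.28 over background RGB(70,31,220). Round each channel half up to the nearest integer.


C = α×F + (1-α)×B, with 1-α = 0.72
R: 0.28×18 + 0.72×70 = 5.04 + 50.40 = 55.44 → 55
G: 0.28×252 + 0.72×31 = 70.56 + 22.32 = 92.88 → 93
B: 0.28×203 + 0.72×220 = 56.84 + 158.40 = 215.24 → 215
= RGB(55, 93, 215)


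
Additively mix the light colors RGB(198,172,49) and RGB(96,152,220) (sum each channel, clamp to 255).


Additive: each channel = min(255, C₁+C₂)
R: 198+96 = 294 → 255
G: 172+152 = 324 → 255
B: 49+220 = 269 → 255
= RGB(255, 255, 255)


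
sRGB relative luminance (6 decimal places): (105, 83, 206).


Linearize each channel (sRGB transfer function): c = v/255; c_lin = c/12.92 if c ≤ 0.04045, else ((c+0.055)/1.055)^2.4
  R: 105/255 ≈ 0.411765 > 0.04045 → ((0.411765+0.055)/1.055)^2.4 ≈ 0.141263
  G: 83/255 ≈ 0.325490 > 0.04045 → ((0.325490+0.055)/1.055)^2.4 ≈ 0.086500
  B: 206/255 ≈ 0.807843 > 0.04045 → ((0.807843+0.055)/1.055)^2.4 ≈ 0.617207
R_lin = 0.141263, G_lin = 0.086500, B_lin = 0.617207
L = 0.2126×R + 0.7152×G + 0.0722×B
L = 0.2126×0.141263 + 0.7152×0.086500 + 0.0722×0.617207
L ≈ 0.136460


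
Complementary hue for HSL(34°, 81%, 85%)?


Complement = opposite side of color wheel = hue + 180°
H' = (34 + 180) mod 360 = 214°
S and L unchanged.
= HSL(214°, 81%, 85%)


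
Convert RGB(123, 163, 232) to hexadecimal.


R = 123 → 7B (hex)
G = 163 → A3 (hex)
B = 232 → E8 (hex)
Hex = #7BA3E8


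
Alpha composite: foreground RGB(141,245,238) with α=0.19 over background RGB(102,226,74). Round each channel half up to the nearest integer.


C = α×F + (1-α)×B, with 1-α = 0.81
R: 0.19×141 + 0.81×102 = 26.79 + 82.62 = 109.41 → 109
G: 0.19×245 + 0.81×226 = 46.55 + 183.06 = 229.61 → 230
B: 0.19×238 + 0.81×74 = 45.22 + 59.94 = 105.16 → 105
= RGB(109, 230, 105)


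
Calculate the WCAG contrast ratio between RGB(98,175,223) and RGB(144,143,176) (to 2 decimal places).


Linearize each sRGB channel c=v/255: c/12.92 if c ≤ 0.04045 else ((c+0.055)/1.055)^2.4
L = 0.2126×R_lin + 0.7152×G_lin + 0.0722×B_lin
Color 1 (98,175,223):
  R=98: 98/255≈0.3843 > 0.04045 → ((0.3843+0.055)/1.055)^2.4 ≈ 0.12214
  G=175: 175/255≈0.6863 > 0.04045 → ((0.6863+0.055)/1.055)^2.4 ≈ 0.42869
  B=223: 223/255≈0.8745 > 0.04045 → ((0.8745+0.055)/1.055)^2.4 ≈ 0.73791
  L1 = 0.2126×0.12214 + 0.7152×0.42869 + 0.0722×0.73791 ≈ 0.38584
Color 2 (144,143,176):
  R=144: 144/255≈0.5647 > 0.04045 → ((0.5647+0.055)/1.055)^2.4 ≈ 0.27889
  G=143: 143/255≈0.5608 > 0.04045 → ((0.5608+0.055)/1.055)^2.4 ≈ 0.27468
  B=176: 176/255≈0.6902 > 0.04045 → ((0.6902+0.055)/1.055)^2.4 ≈ 0.43415
  L2 = 0.2126×0.27889 + 0.7152×0.27468 + 0.0722×0.43415 ≈ 0.28709
Lighter = 0.38584, Darker = 0.28709
Ratio = (L_lighter + 0.05) / (L_darker + 0.05)
Ratio = (0.38584 + 0.05) / (0.28709 + 0.05) = 0.43584 / 0.33709 ≈ 1.2930
Ratio ≈ 1.29:1


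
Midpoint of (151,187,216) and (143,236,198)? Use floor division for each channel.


Midpoint: each channel = ⌊(C₁+C₂)/2⌋
R: ⌊(151+143)/2⌋ = 147
G: ⌊(187+236)/2⌋ = 211
B: ⌊(216+198)/2⌋ = 207
= RGB(147, 211, 207)


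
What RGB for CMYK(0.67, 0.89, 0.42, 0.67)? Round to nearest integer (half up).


R = 255 × (1-C) × (1-K) = 255 × 0.33 × 0.33 = 27.7695 → 28
G = 255 × (1-M) × (1-K) = 255 × 0.11 × 0.33 = 9.2565 → 9
B = 255 × (1-Y) × (1-K) = 255 × 0.58 × 0.33 = 48.807 → 49
= RGB(28, 9, 49)


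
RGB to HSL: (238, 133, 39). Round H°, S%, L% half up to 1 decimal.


Normalize: R'=238/255≈0.9333, G'=133/255≈0.5216, B'=39/255≈0.1529
Max=238/255, Min=39/255, Δ=Max-Min=199/255
L = (Max+Min)/2 = (238+39)/510 = 277/510 = 0.54313… → L = 54.3%
L > 0.5 → S = Δ/(2-Max-Min) = 199/(510-238-39) = 199/233 = 0.85407… → S = 85.4%
(the 1/255 factors cancel in S and H, so raw channel differences can be used)
Max is R' → H = 60 × (((G-B)/Δ) mod 6) = 60 × (((133-39)/199) mod 6)
  94/199 = 0.4723…
  H = 60 × 0.4723… = 28.341…° → H = 28.3°
= HSL(28.3°, 85.4%, 54.3%)


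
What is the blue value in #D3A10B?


Color: #D3A10B
R = D3 = 211
G = A1 = 161
B = 0B = 11
Blue = 11


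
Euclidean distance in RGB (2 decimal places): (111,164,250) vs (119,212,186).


d = √[(R₁-R₂)² + (G₁-G₂)² + (B₁-B₂)²]
d = √[(111-119)² + (164-212)² + (250-186)²]
d = √[64 + 2304 + 4096]
d = √6464
d ≈ 80.40


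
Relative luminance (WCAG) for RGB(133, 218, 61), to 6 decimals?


Linearize each channel (sRGB transfer function): c = v/255; c_lin = c/12.92 if c ≤ 0.04045, else ((c+0.055)/1.055)^2.4
  R: 133/255 ≈ 0.521569 > 0.04045 → ((0.521569+0.055)/1.055)^2.4 ≈ 0.234551
  G: 218/255 ≈ 0.854902 > 0.04045 → ((0.854902+0.055)/1.055)^2.4 ≈ 0.701102
  B: 61/255 ≈ 0.239216 > 0.04045 → ((0.239216+0.055)/1.055)^2.4 ≈ 0.046665
R_lin = 0.234551, G_lin = 0.701102, B_lin = 0.046665
L = 0.2126×R + 0.7152×G + 0.0722×B
L = 0.2126×0.234551 + 0.7152×0.701102 + 0.0722×0.046665
L ≈ 0.554663


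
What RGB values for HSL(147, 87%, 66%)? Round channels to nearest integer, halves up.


H=147°, S=0.87, L=0.66
C = (1-|2L-1|)×S = (1-|0.32|)×0.87 = 0.5916
H' = H/60 = 147/60 ≈ 2.4500; X = C×(1-|H' mod 2 - 1|) = 0.26622
m = L - C/2 = 0.66 - 0.2958 = 0.3642
Sector ⌊H'⌋ = 2 → (R',G',B') = (0.0, 0.5916, 0.26622)
RGB = ((R'+m)×255, (G'+m)×255, (B'+m)×255) = (92.871, 243.729, 160.7571)
Round half up → RGB(93, 244, 161)


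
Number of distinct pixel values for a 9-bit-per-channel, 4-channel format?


Total bits = 9 bits/channel × 4 channels = 36 bits
Distinct pixel values = 2^36
= 68,719,476,736 pixel values


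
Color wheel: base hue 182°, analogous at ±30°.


Base hue: 182°
Left analog: (182 - 30) mod 360 = 152°
Right analog: (182 + 30) mod 360 = 212°
Analogous hues = 152° and 212°


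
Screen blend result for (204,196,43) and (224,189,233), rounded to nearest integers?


Screen: C = 255 - (255-A)×(255-B)/255, rounded to nearest integer
R: 255 - (255-204)×(255-224)/255 = 255 - 1581/255 ≈ 255 - 6.200 = 248.800 → 249
G: 255 - (255-196)×(255-189)/255 = 255 - 3894/255 ≈ 255 - 15.271 = 239.729 → 240
B: 255 - (255-43)×(255-233)/255 = 255 - 4664/255 ≈ 255 - 18.290 = 236.710 → 237
= RGB(249, 240, 237)


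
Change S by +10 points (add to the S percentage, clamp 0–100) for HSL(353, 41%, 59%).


Original S = 41%
Adjustment = +10 percentage points
New S = 41 + (10) = 51
Clamp to [0, 100] → 51
= HSL(353°, 51%, 59%)


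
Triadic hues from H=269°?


Triadic: equally spaced at 120° intervals
H1 = 269°
H2 = (269 + 120) mod 360 = 29°
H3 = (269 + 240) mod 360 = 149°
Triadic = 269°, 29°, 149°


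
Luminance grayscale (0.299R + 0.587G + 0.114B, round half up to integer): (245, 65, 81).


Gray = 0.299×R + 0.587×G + 0.114×B
Gray = 0.299×245 + 0.587×65 + 0.114×81
Gray = 73.255 + 38.155 + 9.234
Gray = 120.644 → round half up → 121
Gray = 121


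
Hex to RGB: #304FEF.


30 → 48 (R)
4F → 79 (G)
EF → 239 (B)
= RGB(48, 79, 239)


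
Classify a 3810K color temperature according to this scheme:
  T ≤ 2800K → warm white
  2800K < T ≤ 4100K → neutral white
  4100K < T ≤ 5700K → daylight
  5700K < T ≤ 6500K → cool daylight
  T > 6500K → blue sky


Temperature: 3810K
2800K < 3810K ≤ 4100K → neutral white
Classification: neutral white


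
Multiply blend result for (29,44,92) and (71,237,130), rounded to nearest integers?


Multiply: C = A×B/255, rounded to nearest integer
R: 29×71/255 = 2059/255 ≈ 8.075 → 8
G: 44×237/255 = 10428/255 ≈ 40.894 → 41
B: 92×130/255 = 11960/255 ≈ 46.902 → 47
= RGB(8, 41, 47)


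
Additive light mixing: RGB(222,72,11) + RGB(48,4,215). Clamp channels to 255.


Additive: each channel = min(255, C₁+C₂)
R: 222+48 = 270 → 255
G: 72+4 = 76 → 76
B: 11+215 = 226 → 226
= RGB(255, 76, 226)


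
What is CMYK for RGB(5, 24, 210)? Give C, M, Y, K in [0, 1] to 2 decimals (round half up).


R'=5/255≈0.0196, G'=24/255≈0.0941, B'=210/255≈0.8235
K = 1 - max(R',G',B') = 1 - 210/255 = 45/255 = 0.17647… → 0.18
(1-R'-K)/(1-K) simplifies to (max-R)/max with max = 210:
C = (210-5)/210 = 205/210 = 0.97619… → 0.98
M = (210-24)/210 = 186/210 = 0.88571… → 0.89
Y = (210-210)/210 = 0/210 = 0 → 0.00
= CMYK(0.98, 0.89, 0.00, 0.18)


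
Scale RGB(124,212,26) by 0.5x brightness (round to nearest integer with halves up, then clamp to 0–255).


Multiply each channel by 0.5, round half up, clamp to [0, 255]
R: 124×0.5 = 62
G: 212×0.5 = 106
B: 26×0.5 = 13
= RGB(62, 106, 13)


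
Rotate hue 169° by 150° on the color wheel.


New hue = (H + rotation) mod 360
New hue = (169 + 150) mod 360
= 319 mod 360
= 319°


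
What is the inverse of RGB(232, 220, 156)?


Invert: (255-R, 255-G, 255-B)
R: 255-232 = 23
G: 255-220 = 35
B: 255-156 = 99
= RGB(23, 35, 99)


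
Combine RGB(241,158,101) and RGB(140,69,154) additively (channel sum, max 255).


Additive: each channel = min(255, C₁+C₂)
R: 241+140 = 381 → 255
G: 158+69 = 227 → 227
B: 101+154 = 255 → 255
= RGB(255, 227, 255)


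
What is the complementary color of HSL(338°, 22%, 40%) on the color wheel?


Complement = opposite side of color wheel = hue + 180°
H' = (338 + 180) mod 360 = 158°
S and L unchanged.
= HSL(158°, 22%, 40%)


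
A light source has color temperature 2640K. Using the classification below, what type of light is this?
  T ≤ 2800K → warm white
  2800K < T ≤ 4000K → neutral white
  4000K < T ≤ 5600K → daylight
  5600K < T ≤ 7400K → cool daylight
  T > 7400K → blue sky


Temperature: 2640K
2640K ≤ 2800K → warm white
Classification: warm white


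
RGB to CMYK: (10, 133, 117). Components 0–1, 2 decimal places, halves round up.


R'=10/255≈0.0392, G'=133/255≈0.5216, B'=117/255≈0.4588
K = 1 - max(R',G',B') = 1 - 133/255 = 122/255 = 0.47843… → 0.48
(1-R'-K)/(1-K) simplifies to (max-R)/max with max = 133:
C = (133-10)/133 = 123/133 = 0.92481… → 0.92
M = (133-133)/133 = 0/133 = 0 → 0.00
Y = (133-117)/133 = 16/133 = 0.12030… → 0.12
= CMYK(0.92, 0.00, 0.12, 0.48)


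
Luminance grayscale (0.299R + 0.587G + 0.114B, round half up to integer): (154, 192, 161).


Gray = 0.299×R + 0.587×G + 0.114×B
Gray = 0.299×154 + 0.587×192 + 0.114×161
Gray = 46.046 + 112.704 + 18.354
Gray = 177.104 → round half up → 177
Gray = 177


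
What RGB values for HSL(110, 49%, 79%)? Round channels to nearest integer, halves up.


H=110°, S=0.49, L=0.79
C = (1-|2L-1|)×S = (1-|0.58|)×0.49 = 0.2058
H' = H/60 = 110/60 ≈ 1.8333; X = C×(1-|H' mod 2 - 1|) = 0.0343
m = L - C/2 = 0.79 - 0.1029 = 0.6871
Sector ⌊H'⌋ = 1 → (R',G',B') = (0.0343, 0.2058, 0.0)
RGB = ((R'+m)×255, (G'+m)×255, (B'+m)×255) = (183.957, 227.6895, 175.2105)
Round half up → RGB(184, 228, 175)


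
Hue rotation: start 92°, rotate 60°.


New hue = (H + rotation) mod 360
New hue = (92 + 60) mod 360
= 152 mod 360
= 152°


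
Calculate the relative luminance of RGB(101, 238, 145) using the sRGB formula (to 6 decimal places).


Linearize each channel (sRGB transfer function): c = v/255; c_lin = c/12.92 if c ≤ 0.04045, else ((c+0.055)/1.055)^2.4
  R: 101/255 ≈ 0.396078 > 0.04045 → ((0.396078+0.055)/1.055)^2.4 ≈ 0.130136
  G: 238/255 ≈ 0.933333 > 0.04045 → ((0.933333+0.055)/1.055)^2.4 ≈ 0.854993
  B: 145/255 ≈ 0.568627 > 0.04045 → ((0.568627+0.055)/1.055)^2.4 ≈ 0.283149
R_lin = 0.130136, G_lin = 0.854993, B_lin = 0.283149
L = 0.2126×R + 0.7152×G + 0.0722×B
L = 0.2126×0.130136 + 0.7152×0.854993 + 0.0722×0.283149
L ≈ 0.659601


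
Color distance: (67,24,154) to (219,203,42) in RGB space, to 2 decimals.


d = √[(R₁-R₂)² + (G₁-G₂)² + (B₁-B₂)²]
d = √[(67-219)² + (24-203)² + (154-42)²]
d = √[23104 + 32041 + 12544]
d = √67689
d ≈ 260.17


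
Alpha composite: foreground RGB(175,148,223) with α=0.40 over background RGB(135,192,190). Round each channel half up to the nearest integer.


C = α×F + (1-α)×B, with 1-α = 0.60
R: 0.40×175 + 0.60×135 = 70.00 + 81.00 = 151.00 → 151
G: 0.40×148 + 0.60×192 = 59.20 + 115.20 = 174.40 → 174
B: 0.40×223 + 0.60×190 = 89.20 + 114.00 = 203.20 → 203
= RGB(151, 174, 203)


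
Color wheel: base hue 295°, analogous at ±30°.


Base hue: 295°
Left analog: (295 - 30) mod 360 = 265°
Right analog: (295 + 30) mod 360 = 325°
Analogous hues = 265° and 325°


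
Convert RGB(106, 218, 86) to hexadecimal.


R = 106 → 6A (hex)
G = 218 → DA (hex)
B = 86 → 56 (hex)
Hex = #6ADA56


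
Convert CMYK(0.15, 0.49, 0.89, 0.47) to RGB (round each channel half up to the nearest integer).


R = 255 × (1-C) × (1-K) = 255 × 0.85 × 0.53 = 114.8775 → 115
G = 255 × (1-M) × (1-K) = 255 × 0.51 × 0.53 = 68.9265 → 69
B = 255 × (1-Y) × (1-K) = 255 × 0.11 × 0.53 = 14.8665 → 15
= RGB(115, 69, 15)


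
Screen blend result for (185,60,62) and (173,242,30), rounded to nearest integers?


Screen: C = 255 - (255-A)×(255-B)/255, rounded to nearest integer
R: 255 - (255-185)×(255-173)/255 = 255 - 5740/255 ≈ 255 - 22.510 = 232.490 → 232
G: 255 - (255-60)×(255-242)/255 = 255 - 2535/255 ≈ 255 - 9.941 = 245.059 → 245
B: 255 - (255-62)×(255-30)/255 = 255 - 43425/255 ≈ 255 - 170.294 = 84.706 → 85
= RGB(232, 245, 85)


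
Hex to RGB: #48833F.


48 → 72 (R)
83 → 131 (G)
3F → 63 (B)
= RGB(72, 131, 63)


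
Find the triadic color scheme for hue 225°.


Triadic: equally spaced at 120° intervals
H1 = 225°
H2 = (225 + 120) mod 360 = 345°
H3 = (225 + 240) mod 360 = 105°
Triadic = 225°, 345°, 105°


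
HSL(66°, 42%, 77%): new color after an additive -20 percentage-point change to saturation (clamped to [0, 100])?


Original S = 42%
Adjustment = -20 percentage points
New S = 42 + (-20) = 22
Clamp to [0, 100] → 22
= HSL(66°, 22%, 77%)


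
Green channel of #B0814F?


Color: #B0814F
R = B0 = 176
G = 81 = 129
B = 4F = 79
Green = 129


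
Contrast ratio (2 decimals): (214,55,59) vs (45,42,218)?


Linearize each sRGB channel c=v/255: c/12.92 if c ≤ 0.04045 else ((c+0.055)/1.055)^2.4
L = 0.2126×R_lin + 0.7152×G_lin + 0.0722×B_lin
Color 1 (214,55,59):
  R=214: 214/255≈0.8392 > 0.04045 → ((0.8392+0.055)/1.055)^2.4 ≈ 0.67244
  G=55: 55/255≈0.2157 > 0.04045 → ((0.2157+0.055)/1.055)^2.4 ≈ 0.03820
  B=59: 59/255≈0.2314 > 0.04045 → ((0.2314+0.055)/1.055)^2.4 ≈ 0.04374
  L1 = 0.2126×0.67244 + 0.7152×0.03820 + 0.0722×0.04374 ≈ 0.17344
Color 2 (45,42,218):
  R=45: 45/255≈0.1765 > 0.04045 → ((0.1765+0.055)/1.055)^2.4 ≈ 0.02624
  G=42: 42/255≈0.1647 > 0.04045 → ((0.1647+0.055)/1.055)^2.4 ≈ 0.02315
  B=218: 218/255≈0.8549 > 0.04045 → ((0.8549+0.055)/1.055)^2.4 ≈ 0.70110
  L2 = 0.2126×0.02624 + 0.7152×0.02315 + 0.0722×0.70110 ≈ 0.07276
Lighter = 0.17344, Darker = 0.07276
Ratio = (L_lighter + 0.05) / (L_darker + 0.05)
Ratio = (0.17344 + 0.05) / (0.07276 + 0.05) = 0.22344 / 0.12276 ≈ 1.8202
Ratio ≈ 1.82:1


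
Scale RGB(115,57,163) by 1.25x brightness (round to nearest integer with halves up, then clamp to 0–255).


Multiply each channel by 1.25, round half up, clamp to [0, 255]
R: 115×1.25 = 143.75 → round → 144
G: 57×1.25 = 71.25 → round → 71
B: 163×1.25 = 203.75 → round → 204
= RGB(144, 71, 204)


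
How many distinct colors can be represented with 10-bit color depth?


Colors = 2^bits = 2^10
= 1,024 colors


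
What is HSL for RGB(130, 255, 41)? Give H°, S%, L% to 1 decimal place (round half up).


Normalize: R'=130/255≈0.5098, G'=255/255≈1.0000, B'=41/255≈0.1608
Max=255/255, Min=41/255, Δ=Max-Min=214/255
L = (Max+Min)/2 = (255+41)/510 = 296/510 = 0.58039… → L = 58.0%
L > 0.5 → S = Δ/(2-Max-Min) = 214/(510-255-41) = 214/214 = 1 → S = 100.0%
(the 1/255 factors cancel in S and H, so raw channel differences can be used)
Max is G' → H = 60 × ((B-R)/Δ + 2) = 60 × ((41-130)/214 + 2)
  -89/214 + 2 = -0.4158… + 2 = 1.5841…
  H = 60 × 1.5841… = 95.046…° → H = 95.0°
= HSL(95.0°, 100.0%, 58.0%)


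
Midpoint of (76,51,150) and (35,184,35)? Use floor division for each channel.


Midpoint: each channel = ⌊(C₁+C₂)/2⌋
R: ⌊(76+35)/2⌋ = 55
G: ⌊(51+184)/2⌋ = 117
B: ⌊(150+35)/2⌋ = 92
= RGB(55, 117, 92)


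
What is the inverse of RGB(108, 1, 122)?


Invert: (255-R, 255-G, 255-B)
R: 255-108 = 147
G: 255-1 = 254
B: 255-122 = 133
= RGB(147, 254, 133)


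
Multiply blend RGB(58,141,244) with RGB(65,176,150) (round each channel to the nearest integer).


Multiply: C = A×B/255, rounded to nearest integer
R: 58×65/255 = 3770/255 ≈ 14.784 → 15
G: 141×176/255 = 24816/255 ≈ 97.318 → 97
B: 244×150/255 = 36600/255 ≈ 143.529 → 144
= RGB(15, 97, 144)


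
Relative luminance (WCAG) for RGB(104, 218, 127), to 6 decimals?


Linearize each channel (sRGB transfer function): c = v/255; c_lin = c/12.92 if c ≤ 0.04045, else ((c+0.055)/1.055)^2.4
  R: 104/255 ≈ 0.407843 > 0.04045 → ((0.407843+0.055)/1.055)^2.4 ≈ 0.138432
  G: 218/255 ≈ 0.854902 > 0.04045 → ((0.854902+0.055)/1.055)^2.4 ≈ 0.701102
  B: 127/255 ≈ 0.498039 > 0.04045 → ((0.498039+0.055)/1.055)^2.4 ≈ 0.212231
R_lin = 0.138432, G_lin = 0.701102, B_lin = 0.212231
L = 0.2126×R + 0.7152×G + 0.0722×B
L = 0.2126×0.138432 + 0.7152×0.701102 + 0.0722×0.212231
L ≈ 0.546182


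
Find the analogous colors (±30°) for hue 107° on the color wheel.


Base hue: 107°
Left analog: (107 - 30) mod 360 = 77°
Right analog: (107 + 30) mod 360 = 137°
Analogous hues = 77° and 137°


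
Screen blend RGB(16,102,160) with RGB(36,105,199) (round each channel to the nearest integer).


Screen: C = 255 - (255-A)×(255-B)/255, rounded to nearest integer
R: 255 - (255-16)×(255-36)/255 = 255 - 52341/255 ≈ 255 - 205.259 = 49.741 → 50
G: 255 - (255-102)×(255-105)/255 = 255 - 22950/255 ≈ 255 - 90.000 = 165.000 → 165
B: 255 - (255-160)×(255-199)/255 = 255 - 5320/255 ≈ 255 - 20.863 = 234.137 → 234
= RGB(50, 165, 234)


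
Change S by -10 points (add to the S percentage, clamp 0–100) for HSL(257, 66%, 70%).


Original S = 66%
Adjustment = -10 percentage points
New S = 66 + (-10) = 56
Clamp to [0, 100] → 56
= HSL(257°, 56%, 70%)


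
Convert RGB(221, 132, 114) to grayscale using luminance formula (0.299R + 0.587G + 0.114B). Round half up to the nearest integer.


Gray = 0.299×R + 0.587×G + 0.114×B
Gray = 0.299×221 + 0.587×132 + 0.114×114
Gray = 66.079 + 77.484 + 12.996
Gray = 156.559 → round half up → 157
Gray = 157


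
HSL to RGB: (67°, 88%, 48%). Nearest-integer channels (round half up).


H=67°, S=0.88, L=0.48
C = (1-|2L-1|)×S = (1-|-0.04|)×0.88 = 0.8448
H' = H/60 = 67/60 ≈ 1.1167; X = C×(1-|H' mod 2 - 1|) = 0.74624
m = L - C/2 = 0.48 - 0.4224 = 0.0576
Sector ⌊H'⌋ = 1 → (R',G',B') = (0.74624, 0.8448, 0.0)
RGB = ((R'+m)×255, (G'+m)×255, (B'+m)×255) = (204.9792, 230.112, 14.688)
Round half up → RGB(205, 230, 15)


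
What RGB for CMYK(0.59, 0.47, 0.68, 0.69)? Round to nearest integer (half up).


R = 255 × (1-C) × (1-K) = 255 × 0.41 × 0.31 = 32.4105 → 32
G = 255 × (1-M) × (1-K) = 255 × 0.53 × 0.31 = 41.8965 → 42
B = 255 × (1-Y) × (1-K) = 255 × 0.32 × 0.31 = 25.296 → 25
= RGB(32, 42, 25)


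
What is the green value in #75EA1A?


Color: #75EA1A
R = 75 = 117
G = EA = 234
B = 1A = 26
Green = 234


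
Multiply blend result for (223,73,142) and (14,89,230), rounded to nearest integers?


Multiply: C = A×B/255, rounded to nearest integer
R: 223×14/255 = 3122/255 ≈ 12.243 → 12
G: 73×89/255 = 6497/255 ≈ 25.478 → 25
B: 142×230/255 = 32660/255 ≈ 128.078 → 128
= RGB(12, 25, 128)


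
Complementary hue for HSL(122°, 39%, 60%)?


Complement = opposite side of color wheel = hue + 180°
H' = (122 + 180) mod 360 = 302°
S and L unchanged.
= HSL(302°, 39%, 60%)


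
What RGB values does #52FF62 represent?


52 → 82 (R)
FF → 255 (G)
62 → 98 (B)
= RGB(82, 255, 98)


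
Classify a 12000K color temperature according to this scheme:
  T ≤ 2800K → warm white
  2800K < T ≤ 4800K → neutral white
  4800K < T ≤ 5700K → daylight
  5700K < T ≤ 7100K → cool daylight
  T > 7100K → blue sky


Temperature: 12000K
12000K > 7100K → blue sky
Classification: blue sky


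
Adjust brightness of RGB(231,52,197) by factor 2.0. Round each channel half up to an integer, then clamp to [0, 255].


Multiply each channel by 2.0, round half up, clamp to [0, 255]
R: 231×2.0 = 462 → clamp → 255
G: 52×2.0 = 104
B: 197×2.0 = 394 → clamp → 255
= RGB(255, 104, 255)


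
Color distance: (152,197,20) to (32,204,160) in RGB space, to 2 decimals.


d = √[(R₁-R₂)² + (G₁-G₂)² + (B₁-B₂)²]
d = √[(152-32)² + (197-204)² + (20-160)²]
d = √[14400 + 49 + 19600]
d = √34049
d ≈ 184.52


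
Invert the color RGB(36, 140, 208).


Invert: (255-R, 255-G, 255-B)
R: 255-36 = 219
G: 255-140 = 115
B: 255-208 = 47
= RGB(219, 115, 47)


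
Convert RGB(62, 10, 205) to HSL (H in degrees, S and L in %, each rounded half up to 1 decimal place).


Normalize: R'=62/255≈0.2431, G'=10/255≈0.0392, B'=205/255≈0.8039
Max=205/255, Min=10/255, Δ=Max-Min=195/255
L = (Max+Min)/2 = (205+10)/510 = 215/510 = 0.42156… → L = 42.2%
L ≤ 0.5 → S = Δ/(Max+Min) = 195/(205+10) = 195/215 = 0.90697… → S = 90.7%
(the 1/255 factors cancel in S and H, so raw channel differences can be used)
Max is B' → H = 60 × ((R-G)/Δ + 4) = 60 × ((62-10)/195 + 4)
  52/195 + 4 = 0.2666… + 4 = 4.2666…
  H = 60 × 4.2666… = 256° → H = 256.0°
= HSL(256.0°, 90.7%, 42.2%)


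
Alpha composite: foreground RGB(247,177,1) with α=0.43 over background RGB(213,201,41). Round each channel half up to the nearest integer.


C = α×F + (1-α)×B, with 1-α = 0.57
R: 0.43×247 + 0.57×213 = 106.21 + 121.41 = 227.62 → 228
G: 0.43×177 + 0.57×201 = 76.11 + 114.57 = 190.68 → 191
B: 0.43×1 + 0.57×41 = 0.43 + 23.37 = 23.80 → 24
= RGB(228, 191, 24)


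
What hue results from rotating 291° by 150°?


New hue = (H + rotation) mod 360
New hue = (291 + 150) mod 360
= 441 mod 360
= 81°


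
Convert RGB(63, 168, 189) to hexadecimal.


R = 63 → 3F (hex)
G = 168 → A8 (hex)
B = 189 → BD (hex)
Hex = #3FA8BD


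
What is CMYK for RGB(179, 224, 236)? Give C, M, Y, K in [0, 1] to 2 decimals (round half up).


R'=179/255≈0.7020, G'=224/255≈0.8784, B'=236/255≈0.9255
K = 1 - max(R',G',B') = 1 - 236/255 = 19/255 = 0.07450… → 0.07
(1-R'-K)/(1-K) simplifies to (max-R)/max with max = 236:
C = (236-179)/236 = 57/236 = 0.24152… → 0.24
M = (236-224)/236 = 12/236 = 0.05084… → 0.05
Y = (236-236)/236 = 0/236 = 0 → 0.00
= CMYK(0.24, 0.05, 0.00, 0.07)


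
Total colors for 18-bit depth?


Colors = 2^bits = 2^18
= 262,144 colors


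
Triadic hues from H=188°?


Triadic: equally spaced at 120° intervals
H1 = 188°
H2 = (188 + 120) mod 360 = 308°
H3 = (188 + 240) mod 360 = 68°
Triadic = 188°, 308°, 68°


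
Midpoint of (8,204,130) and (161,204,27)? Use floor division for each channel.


Midpoint: each channel = ⌊(C₁+C₂)/2⌋
R: ⌊(8+161)/2⌋ = 84
G: ⌊(204+204)/2⌋ = 204
B: ⌊(130+27)/2⌋ = 78
= RGB(84, 204, 78)


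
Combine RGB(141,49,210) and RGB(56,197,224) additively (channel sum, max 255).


Additive: each channel = min(255, C₁+C₂)
R: 141+56 = 197 → 197
G: 49+197 = 246 → 246
B: 210+224 = 434 → 255
= RGB(197, 246, 255)


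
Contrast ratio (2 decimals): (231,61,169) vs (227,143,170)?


Linearize each sRGB channel c=v/255: c/12.92 if c ≤ 0.04045 else ((c+0.055)/1.055)^2.4
L = 0.2126×R_lin + 0.7152×G_lin + 0.0722×B_lin
Color 1 (231,61,169):
  R=231: 231/255≈0.9059 > 0.04045 → ((0.9059+0.055)/1.055)^2.4 ≈ 0.79910
  G=61: 61/255≈0.2392 > 0.04045 → ((0.2392+0.055)/1.055)^2.4 ≈ 0.04667
  B=169: 169/255≈0.6627 > 0.04045 → ((0.6627+0.055)/1.055)^2.4 ≈ 0.39676
  L1 = 0.2126×0.79910 + 0.7152×0.04667 + 0.0722×0.39676 ≈ 0.23191
Color 2 (227,143,170):
  R=227: 227/255≈0.8902 > 0.04045 → ((0.8902+0.055)/1.055)^2.4 ≈ 0.76815
  G=143: 143/255≈0.5608 > 0.04045 → ((0.5608+0.055)/1.055)^2.4 ≈ 0.27468
  B=170: 170/255≈0.6667 > 0.04045 → ((0.6667+0.055)/1.055)^2.4 ≈ 0.40198
  L2 = 0.2126×0.76815 + 0.7152×0.27468 + 0.0722×0.40198 ≈ 0.38878
Lighter = 0.38878, Darker = 0.23191
Ratio = (L_lighter + 0.05) / (L_darker + 0.05)
Ratio = (0.38878 + 0.05) / (0.23191 + 0.05) = 0.43878 / 0.28191 ≈ 1.5565
Ratio ≈ 1.56:1


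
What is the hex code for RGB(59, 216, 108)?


R = 59 → 3B (hex)
G = 216 → D8 (hex)
B = 108 → 6C (hex)
Hex = #3BD86C


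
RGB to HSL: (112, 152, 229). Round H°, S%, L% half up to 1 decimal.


Normalize: R'=112/255≈0.4392, G'=152/255≈0.5961, B'=229/255≈0.8980
Max=229/255, Min=112/255, Δ=Max-Min=117/255
L = (Max+Min)/2 = (229+112)/510 = 341/510 = 0.66862… → L = 66.9%
L > 0.5 → S = Δ/(2-Max-Min) = 117/(510-229-112) = 117/169 = 0.69230… → S = 69.2%
(the 1/255 factors cancel in S and H, so raw channel differences can be used)
Max is B' → H = 60 × ((R-G)/Δ + 4) = 60 × ((112-152)/117 + 4)
  -40/117 + 4 = -0.3418… + 4 = 3.6581…
  H = 60 × 3.6581… = 219.487…° → H = 219.5°
= HSL(219.5°, 69.2%, 66.9%)


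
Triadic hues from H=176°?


Triadic: equally spaced at 120° intervals
H1 = 176°
H2 = (176 + 120) mod 360 = 296°
H3 = (176 + 240) mod 360 = 56°
Triadic = 176°, 296°, 56°


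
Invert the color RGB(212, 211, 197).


Invert: (255-R, 255-G, 255-B)
R: 255-212 = 43
G: 255-211 = 44
B: 255-197 = 58
= RGB(43, 44, 58)


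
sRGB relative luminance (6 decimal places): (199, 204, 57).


Linearize each channel (sRGB transfer function): c = v/255; c_lin = c/12.92 if c ≤ 0.04045, else ((c+0.055)/1.055)^2.4
  R: 199/255 ≈ 0.780392 > 0.04045 → ((0.780392+0.055)/1.055)^2.4 ≈ 0.571125
  G: 204/255 ≈ 0.800000 > 0.04045 → ((0.800000+0.055)/1.055)^2.4 ≈ 0.603827
  B: 57/255 ≈ 0.223529 > 0.04045 → ((0.223529+0.055)/1.055)^2.4 ≈ 0.040915
R_lin = 0.571125, G_lin = 0.603827, B_lin = 0.040915
L = 0.2126×R + 0.7152×G + 0.0722×B
L = 0.2126×0.571125 + 0.7152×0.603827 + 0.0722×0.040915
L ≈ 0.556233


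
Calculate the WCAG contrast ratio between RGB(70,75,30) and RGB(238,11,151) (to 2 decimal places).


Linearize each sRGB channel c=v/255: c/12.92 if c ≤ 0.04045 else ((c+0.055)/1.055)^2.4
L = 0.2126×R_lin + 0.7152×G_lin + 0.0722×B_lin
Color 1 (70,75,30):
  R=70: 70/255≈0.2745 > 0.04045 → ((0.2745+0.055)/1.055)^2.4 ≈ 0.06125
  G=75: 75/255≈0.2941 > 0.04045 → ((0.2941+0.055)/1.055)^2.4 ≈ 0.07036
  B=30: 30/255≈0.1176 > 0.04045 → ((0.1176+0.055)/1.055)^2.4 ≈ 0.01298
  L1 = 0.2126×0.06125 + 0.7152×0.07036 + 0.0722×0.01298 ≈ 0.06428
Color 2 (238,11,151):
  R=238: 238/255≈0.9333 > 0.04045 → ((0.9333+0.055)/1.055)^2.4 ≈ 0.85499
  G=11: 11/255≈0.0431 > 0.04045 → ((0.0431+0.055)/1.055)^2.4 ≈ 0.00335
  B=151: 151/255≈0.5922 > 0.04045 → ((0.5922+0.055)/1.055)^2.4 ≈ 0.30947
  L2 = 0.2126×0.85499 + 0.7152×0.00335 + 0.0722×0.30947 ≈ 0.20651
Lighter = 0.20651, Darker = 0.06428
Ratio = (L_lighter + 0.05) / (L_darker + 0.05)
Ratio = (0.20651 + 0.05) / (0.06428 + 0.05) = 0.25651 / 0.11428 ≈ 2.2446
Ratio ≈ 2.24:1


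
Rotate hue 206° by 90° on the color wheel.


New hue = (H + rotation) mod 360
New hue = (206 + 90) mod 360
= 296 mod 360
= 296°


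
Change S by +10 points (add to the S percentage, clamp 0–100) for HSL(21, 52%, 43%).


Original S = 52%
Adjustment = +10 percentage points
New S = 52 + (10) = 62
Clamp to [0, 100] → 62
= HSL(21°, 62%, 43%)


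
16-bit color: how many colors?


Colors = 2^bits = 2^16
= 65,536 colors


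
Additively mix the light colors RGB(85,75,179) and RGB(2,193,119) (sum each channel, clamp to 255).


Additive: each channel = min(255, C₁+C₂)
R: 85+2 = 87 → 87
G: 75+193 = 268 → 255
B: 179+119 = 298 → 255
= RGB(87, 255, 255)


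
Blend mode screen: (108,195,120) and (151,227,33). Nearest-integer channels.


Screen: C = 255 - (255-A)×(255-B)/255, rounded to nearest integer
R: 255 - (255-108)×(255-151)/255 = 255 - 15288/255 ≈ 255 - 59.953 = 195.047 → 195
G: 255 - (255-195)×(255-227)/255 = 255 - 1680/255 ≈ 255 - 6.588 = 248.412 → 248
B: 255 - (255-120)×(255-33)/255 = 255 - 29970/255 ≈ 255 - 117.529 = 137.471 → 137
= RGB(195, 248, 137)


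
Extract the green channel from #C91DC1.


Color: #C91DC1
R = C9 = 201
G = 1D = 29
B = C1 = 193
Green = 29


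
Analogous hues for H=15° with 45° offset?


Base hue: 15°
Left analog: (15 - 45) mod 360 = 330°
Right analog: (15 + 45) mod 360 = 60°
Analogous hues = 330° and 60°


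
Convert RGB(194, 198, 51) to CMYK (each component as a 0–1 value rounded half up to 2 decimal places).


R'=194/255≈0.7608, G'=198/255≈0.7765, B'=51/255≈0.2000
K = 1 - max(R',G',B') = 1 - 198/255 = 57/255 = 0.22352… → 0.22
(1-R'-K)/(1-K) simplifies to (max-R)/max with max = 198:
C = (198-194)/198 = 4/198 = 0.02020… → 0.02
M = (198-198)/198 = 0/198 = 0 → 0.00
Y = (198-51)/198 = 147/198 = 0.74242… → 0.74
= CMYK(0.02, 0.00, 0.74, 0.22)


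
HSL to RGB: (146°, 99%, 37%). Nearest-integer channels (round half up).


H=146°, S=0.99, L=0.37
C = (1-|2L-1|)×S = (1-|-0.26|)×0.99 = 0.7326
H' = H/60 = 146/60 ≈ 2.4333; X = C×(1-|H' mod 2 - 1|) = 0.31746
m = L - C/2 = 0.37 - 0.3663 = 0.0037
Sector ⌊H'⌋ = 2 → (R',G',B') = (0.0, 0.7326, 0.31746)
RGB = ((R'+m)×255, (G'+m)×255, (B'+m)×255) = (0.9435, 187.7565, 81.8958)
Round half up → RGB(1, 188, 82)


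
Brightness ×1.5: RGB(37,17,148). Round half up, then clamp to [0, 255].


Multiply each channel by 1.5, round half up, clamp to [0, 255]
R: 37×1.5 = 55.5 → round → 56
G: 17×1.5 = 25.5 → round → 26
B: 148×1.5 = 222
= RGB(56, 26, 222)


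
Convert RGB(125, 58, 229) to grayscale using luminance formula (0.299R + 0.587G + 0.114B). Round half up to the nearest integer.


Gray = 0.299×R + 0.587×G + 0.114×B
Gray = 0.299×125 + 0.587×58 + 0.114×229
Gray = 37.375 + 34.046 + 26.106
Gray = 97.527 → round half up → 98
Gray = 98


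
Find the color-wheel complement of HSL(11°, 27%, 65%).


Complement = opposite side of color wheel = hue + 180°
H' = (11 + 180) mod 360 = 191°
S and L unchanged.
= HSL(191°, 27%, 65%)


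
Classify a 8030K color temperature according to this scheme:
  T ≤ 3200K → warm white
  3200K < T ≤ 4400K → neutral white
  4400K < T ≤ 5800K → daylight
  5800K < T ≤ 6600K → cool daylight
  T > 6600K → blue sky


Temperature: 8030K
8030K > 6600K → blue sky
Classification: blue sky


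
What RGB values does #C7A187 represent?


C7 → 199 (R)
A1 → 161 (G)
87 → 135 (B)
= RGB(199, 161, 135)


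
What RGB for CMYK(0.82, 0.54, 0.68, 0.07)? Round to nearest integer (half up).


R = 255 × (1-C) × (1-K) = 255 × 0.18 × 0.93 = 42.687 → 43
G = 255 × (1-M) × (1-K) = 255 × 0.46 × 0.93 = 109.089 → 109
B = 255 × (1-Y) × (1-K) = 255 × 0.32 × 0.93 = 75.888 → 76
= RGB(43, 109, 76)


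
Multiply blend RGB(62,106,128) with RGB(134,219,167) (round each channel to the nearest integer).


Multiply: C = A×B/255, rounded to nearest integer
R: 62×134/255 = 8308/255 ≈ 32.580 → 33
G: 106×219/255 = 23214/255 ≈ 91.035 → 91
B: 128×167/255 = 21376/255 ≈ 83.827 → 84
= RGB(33, 91, 84)


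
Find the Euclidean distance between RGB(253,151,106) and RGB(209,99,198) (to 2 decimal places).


d = √[(R₁-R₂)² + (G₁-G₂)² + (B₁-B₂)²]
d = √[(253-209)² + (151-99)² + (106-198)²]
d = √[1936 + 2704 + 8464]
d = √13104
d ≈ 114.47


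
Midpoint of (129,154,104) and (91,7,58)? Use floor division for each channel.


Midpoint: each channel = ⌊(C₁+C₂)/2⌋
R: ⌊(129+91)/2⌋ = 110
G: ⌊(154+7)/2⌋ = 80
B: ⌊(104+58)/2⌋ = 81
= RGB(110, 80, 81)


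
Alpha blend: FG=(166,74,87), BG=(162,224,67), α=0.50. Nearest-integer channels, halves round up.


C = α×F + (1-α)×B, with 1-α = 0.50
R: 0.50×166 + 0.50×162 = 83.00 + 81.00 = 164.00 → 164
G: 0.50×74 + 0.50×224 = 37.00 + 112.00 = 149.00 → 149
B: 0.50×87 + 0.50×67 = 43.50 + 33.50 = 77.00 → 77
= RGB(164, 149, 77)


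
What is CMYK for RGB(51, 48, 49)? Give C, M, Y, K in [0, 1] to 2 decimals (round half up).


R'=51/255≈0.2000, G'=48/255≈0.1882, B'=49/255≈0.1922
K = 1 - max(R',G',B') = 1 - 51/255 = 204/255 = 0.8 → 0.80
(1-R'-K)/(1-K) simplifies to (max-R)/max with max = 51:
C = (51-51)/51 = 0/51 = 0 → 0.00
M = (51-48)/51 = 3/51 = 0.05882… → 0.06
Y = (51-49)/51 = 2/51 = 0.03921… → 0.04
= CMYK(0.00, 0.06, 0.04, 0.80)


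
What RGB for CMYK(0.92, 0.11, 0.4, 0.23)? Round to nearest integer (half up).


R = 255 × (1-C) × (1-K) = 255 × 0.08 × 0.77 = 15.708 → 16
G = 255 × (1-M) × (1-K) = 255 × 0.89 × 0.77 = 174.7515 → 175
B = 255 × (1-Y) × (1-K) = 255 × 0.60 × 0.77 = 117.81 → 118
= RGB(16, 175, 118)


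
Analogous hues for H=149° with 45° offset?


Base hue: 149°
Left analog: (149 - 45) mod 360 = 104°
Right analog: (149 + 45) mod 360 = 194°
Analogous hues = 104° and 194°


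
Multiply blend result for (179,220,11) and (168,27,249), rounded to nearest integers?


Multiply: C = A×B/255, rounded to nearest integer
R: 179×168/255 = 30072/255 ≈ 117.929 → 118
G: 220×27/255 = 5940/255 ≈ 23.294 → 23
B: 11×249/255 = 2739/255 ≈ 10.741 → 11
= RGB(118, 23, 11)


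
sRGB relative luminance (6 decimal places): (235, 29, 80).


Linearize each channel (sRGB transfer function): c = v/255; c_lin = c/12.92 if c ≤ 0.04045, else ((c+0.055)/1.055)^2.4
  R: 235/255 ≈ 0.921569 > 0.04045 → ((0.921569+0.055)/1.055)^2.4 ≈ 0.830770
  G: 29/255 ≈ 0.113725 > 0.04045 → ((0.113725+0.055)/1.055)^2.4 ≈ 0.012286
  B: 80/255 ≈ 0.313725 > 0.04045 → ((0.313725+0.055)/1.055)^2.4 ≈ 0.080220
R_lin = 0.830770, G_lin = 0.012286, B_lin = 0.080220
L = 0.2126×R + 0.7152×G + 0.0722×B
L = 0.2126×0.830770 + 0.7152×0.012286 + 0.0722×0.080220
L ≈ 0.191201


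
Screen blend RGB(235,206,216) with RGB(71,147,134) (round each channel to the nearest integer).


Screen: C = 255 - (255-A)×(255-B)/255, rounded to nearest integer
R: 255 - (255-235)×(255-71)/255 = 255 - 3680/255 ≈ 255 - 14.431 = 240.569 → 241
G: 255 - (255-206)×(255-147)/255 = 255 - 5292/255 ≈ 255 - 20.753 = 234.247 → 234
B: 255 - (255-216)×(255-134)/255 = 255 - 4719/255 ≈ 255 - 18.506 = 236.494 → 236
= RGB(241, 234, 236)


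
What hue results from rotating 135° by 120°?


New hue = (H + rotation) mod 360
New hue = (135 + 120) mod 360
= 255 mod 360
= 255°


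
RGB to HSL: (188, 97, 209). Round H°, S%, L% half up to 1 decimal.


Normalize: R'=188/255≈0.7373, G'=97/255≈0.3804, B'=209/255≈0.8196
Max=209/255, Min=97/255, Δ=Max-Min=112/255
L = (Max+Min)/2 = (209+97)/510 = 306/510 = 0.6 → L = 60.0%
L > 0.5 → S = Δ/(2-Max-Min) = 112/(510-209-97) = 112/204 = 0.54901… → S = 54.9%
(the 1/255 factors cancel in S and H, so raw channel differences can be used)
Max is B' → H = 60 × ((R-G)/Δ + 4) = 60 × ((188-97)/112 + 4)
  91/112 + 4 = 0.8125 + 4 = 4.8125
  H = 60 × 4.8125 = 288.75° → H = 288.8°
= HSL(288.8°, 54.9%, 60.0%)


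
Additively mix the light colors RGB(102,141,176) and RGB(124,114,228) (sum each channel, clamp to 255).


Additive: each channel = min(255, C₁+C₂)
R: 102+124 = 226 → 226
G: 141+114 = 255 → 255
B: 176+228 = 404 → 255
= RGB(226, 255, 255)


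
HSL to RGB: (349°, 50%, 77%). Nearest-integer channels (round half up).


H=349°, S=0.50, L=0.77
C = (1-|2L-1|)×S = (1-|0.54|)×0.50 = 0.23
H' = H/60 = 349/60 ≈ 5.8167; X = C×(1-|H' mod 2 - 1|) ≈ 0.0422
m = L - C/2 = 0.77 - 0.115 = 0.655
Sector ⌊H'⌋ = 5 → (R',G',B') = (0.23, 0.0, ≈0.0422)
RGB = ((R'+m)×255, (G'+m)×255, (B'+m)×255) = (225.675, 167.025, 177.7775)
Round half up → RGB(226, 167, 178)


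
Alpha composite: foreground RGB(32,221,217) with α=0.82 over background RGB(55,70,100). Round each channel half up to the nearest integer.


C = α×F + (1-α)×B, with 1-α = 0.18
R: 0.82×32 + 0.18×55 = 26.24 + 9.90 = 36.14 → 36
G: 0.82×221 + 0.18×70 = 181.22 + 12.60 = 193.82 → 194
B: 0.82×217 + 0.18×100 = 177.94 + 18.00 = 195.94 → 196
= RGB(36, 194, 196)


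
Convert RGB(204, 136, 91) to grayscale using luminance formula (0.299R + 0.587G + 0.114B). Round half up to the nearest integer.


Gray = 0.299×R + 0.587×G + 0.114×B
Gray = 0.299×204 + 0.587×136 + 0.114×91
Gray = 60.996 + 79.832 + 10.374
Gray = 151.202 → round half up → 151
Gray = 151


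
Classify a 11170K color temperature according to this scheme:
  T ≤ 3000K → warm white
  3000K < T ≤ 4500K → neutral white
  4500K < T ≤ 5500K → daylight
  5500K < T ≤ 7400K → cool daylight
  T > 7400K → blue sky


Temperature: 11170K
11170K > 7400K → blue sky
Classification: blue sky


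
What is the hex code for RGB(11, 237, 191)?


R = 11 → 0B (hex)
G = 237 → ED (hex)
B = 191 → BF (hex)
Hex = #0BEDBF


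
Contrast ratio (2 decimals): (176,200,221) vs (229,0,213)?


Linearize each sRGB channel c=v/255: c/12.92 if c ≤ 0.04045 else ((c+0.055)/1.055)^2.4
L = 0.2126×R_lin + 0.7152×G_lin + 0.0722×B_lin
Color 1 (176,200,221):
  R=176: 176/255≈0.6902 > 0.04045 → ((0.6902+0.055)/1.055)^2.4 ≈ 0.43415
  G=200: 200/255≈0.7843 > 0.04045 → ((0.7843+0.055)/1.055)^2.4 ≈ 0.57758
  B=221: 221/255≈0.8667 > 0.04045 → ((0.8667+0.055)/1.055)^2.4 ≈ 0.72306
  L1 = 0.2126×0.43415 + 0.7152×0.57758 + 0.0722×0.72306 ≈ 0.55759
Color 2 (229,0,213):
  R=229: 229/255≈0.8980 > 0.04045 → ((0.8980+0.055)/1.055)^2.4 ≈ 0.78354
  G=0: 0/255≈0.0000 ≤ 0.04045 → 0.0000/12.92 ≈ 0.00000
  B=213: 213/255≈0.8353 > 0.04045 → ((0.8353+0.055)/1.055)^2.4 ≈ 0.66539
  L2 = 0.2126×0.78354 + 0.7152×0.00000 + 0.0722×0.66539 ≈ 0.21462
Lighter = 0.55759, Darker = 0.21462
Ratio = (L_lighter + 0.05) / (L_darker + 0.05)
Ratio = (0.55759 + 0.05) / (0.21462 + 0.05) = 0.60759 / 0.26462 ≈ 2.2961
Ratio ≈ 2.30:1


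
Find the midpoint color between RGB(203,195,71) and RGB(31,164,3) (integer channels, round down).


Midpoint: each channel = ⌊(C₁+C₂)/2⌋
R: ⌊(203+31)/2⌋ = 117
G: ⌊(195+164)/2⌋ = 179
B: ⌊(71+3)/2⌋ = 37
= RGB(117, 179, 37)


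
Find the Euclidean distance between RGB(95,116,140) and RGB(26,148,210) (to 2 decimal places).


d = √[(R₁-R₂)² + (G₁-G₂)² + (B₁-B₂)²]
d = √[(95-26)² + (116-148)² + (140-210)²]
d = √[4761 + 1024 + 4900]
d = √10685
d ≈ 103.37


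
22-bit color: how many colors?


Colors = 2^bits = 2^22
= 4,194,304 colors


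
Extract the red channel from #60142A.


Color: #60142A
R = 60 = 96
G = 14 = 20
B = 2A = 42
Red = 96


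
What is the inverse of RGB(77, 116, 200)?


Invert: (255-R, 255-G, 255-B)
R: 255-77 = 178
G: 255-116 = 139
B: 255-200 = 55
= RGB(178, 139, 55)


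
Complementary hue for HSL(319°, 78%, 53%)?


Complement = opposite side of color wheel = hue + 180°
H' = (319 + 180) mod 360 = 139°
S and L unchanged.
= HSL(139°, 78%, 53%)
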